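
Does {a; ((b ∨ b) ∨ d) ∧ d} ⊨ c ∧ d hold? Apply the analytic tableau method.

No

Initial set: {a; (((b ∨ b) ∨ d) ∧ d); ¬(c ∧ d)}.
(((b ∨ b) ∨ d) ∧ d): α-rule — add ((b ∨ b) ∨ d), d.
¬(c ∧ d): β-rule — branch into ¬c  //  ¬d.
  branch 1 (add ¬c):
    ((b ∨ b) ∨ d): β-rule — branch into (b ∨ b)  //  d.
      branch 1.1 (add (b ∨ b)):
        (b ∨ b): β-rule — branch into b  //  b.
          branch 1.1.1 (add b):
            ○ open, literals {a=true, b=true, c=false, d=true}.
          branch 1.1.2 (add b):
            ○ open, literals {a=true, b=true, c=false, d=true}.
      branch 1.2 (add d):
        ○ open, literals {a=true, c=false, d=true}.
  branch 2 (add ¬d):
    × closes — contains both d and ¬d.
1 branch closed, 3 open.
An open branch gives a countermodel: a=true, b=true, c=false, d=true (unmentioned atoms arbitrary); the premises hold there but the conclusion fails.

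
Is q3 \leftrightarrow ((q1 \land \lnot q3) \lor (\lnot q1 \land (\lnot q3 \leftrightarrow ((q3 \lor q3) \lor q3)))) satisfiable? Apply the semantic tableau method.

Satisfiable

Initial set: {T (q3 \leftrightarrow ((q1 \land \lnot q3) \lor (\lnot q1 \land (\lnot q3 \leftrightarrow ((q3 \lor q3) \lor q3)))))}.
T (q3 \leftrightarrow ((q1 \land \lnot q3) \lor (\lnot q1 \land (\lnot q3 \leftrightarrow ((q3 \lor q3) \lor q3))))): β-rule — branch into T q3, T ((q1 \land \lnot q3) \lor (\lnot q1 \land (\lnot q3 \leftrightarrow ((q3 \lor q3) \lor q3))))  //  F q3, F ((q1 \land \lnot q3) \lor (\lnot q1 \land (\lnot q3 \leftrightarrow ((q3 \lor q3) \lor q3)))).
  branch 1 (add T q3, T ((q1 \land \lnot q3) \lor (\lnot q1 \land (\lnot q3 \leftrightarrow ((q3 \lor q3) \lor q3))))):
    T ((q1 \land \lnot q3) \lor (\lnot q1 \land (\lnot q3 \leftrightarrow ((q3 \lor q3) \lor q3)))): β-rule — branch into T (q1 \land \lnot q3)  //  T (\lnot q1 \land (\lnot q3 \leftrightarrow ((q3 \lor q3) \lor q3))).
      branch 1.1 (add T (q1 \land \lnot q3)):
        T (q1 \land \lnot q3): α-rule — add T q1, T \lnot q3.
        × closes — contains both q3 and \lnot q3.
      branch 1.2 (add T (\lnot q1 \land (\lnot q3 \leftrightarrow ((q3 \lor q3) \lor q3)))):
        T (\lnot q1 \land (\lnot q3 \leftrightarrow ((q3 \lor q3) \lor q3))): α-rule — add T \lnot q1, T (\lnot q3 \leftrightarrow ((q3 \lor q3) \lor q3)).
        T (\lnot q3 \leftrightarrow ((q3 \lor q3) \lor q3)): β-rule — branch into T \lnot q3, T ((q3 \lor q3) \lor q3)  //  F \lnot q3, F ((q3 \lor q3) \lor q3).
          branch 1.2.1 (add T \lnot q3, T ((q3 \lor q3) \lor q3)):
            × closes — contains both q3 and \lnot q3.
          branch 1.2.2 (add F \lnot q3, F ((q3 \lor q3) \lor q3)):
            F ((q3 \lor q3) \lor q3): α-rule — add F (q3 \lor q3), F q3.
            × closes — contains both q3 and \lnot q3.
  branch 2 (add F q3, F ((q1 \land \lnot q3) \lor (\lnot q1 \land (\lnot q3 \leftrightarrow ((q3 \lor q3) \lor q3))))):
    F ((q1 \land \lnot q3) \lor (\lnot q1 \land (\lnot q3 \leftrightarrow ((q3 \lor q3) \lor q3)))): α-rule — add F (q1 \land \lnot q3), F (\lnot q1 \land (\lnot q3 \leftrightarrow ((q3 \lor q3) \lor q3))).
    F (q1 \land \lnot q3): β-rule — branch into F q1  //  F \lnot q3.
      branch 2.1 (add F q1):
        F (\lnot q1 \land (\lnot q3 \leftrightarrow ((q3 \lor q3) \lor q3))): β-rule — branch into F \lnot q1  //  F (\lnot q3 \leftrightarrow ((q3 \lor q3) \lor q3)).
          branch 2.1.1 (add F \lnot q1):
            × closes — contains both q1 and \lnot q1.
          branch 2.1.2 (add F (\lnot q3 \leftrightarrow ((q3 \lor q3) \lor q3))):
            F (\lnot q3 \leftrightarrow ((q3 \lor q3) \lor q3)): β-rule — branch into T \lnot q3, F ((q3 \lor q3) \lor q3)  //  F \lnot q3, T ((q3 \lor q3) \lor q3).
              branch 2.1.2.1 (add T \lnot q3, F ((q3 \lor q3) \lor q3)):
                F ((q3 \lor q3) \lor q3): α-rule — add F (q3 \lor q3), F q3.
                F (q3 \lor q3): α-rule — add F q3, F q3.
                ○ open, literals {q1=0, q3=0}.
              branch 2.1.2.2 (add F \lnot q3, T ((q3 \lor q3) \lor q3)):
                × closes — contains both q3 and \lnot q3.
      branch 2.2 (add F \lnot q3):
        × closes — contains both q3 and \lnot q3.
6 branches closed, 1 open.
An open branch gives a satisfying assignment: q1=0, q3=0.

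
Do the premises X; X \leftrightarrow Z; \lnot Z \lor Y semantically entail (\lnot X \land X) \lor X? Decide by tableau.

Yes

Initial set: {X; (X \leftrightarrow Z); (\lnot Z \lor Y); \lnot ((\lnot X \land X) \lor X)}.
\lnot ((\lnot X \land X) \lor X): α-rule — add \lnot (\lnot X \land X), \lnot X.
× closes — contains both X and \lnot X.
All 1 branch closes.
Every branch closed, so the premises entail the conclusion.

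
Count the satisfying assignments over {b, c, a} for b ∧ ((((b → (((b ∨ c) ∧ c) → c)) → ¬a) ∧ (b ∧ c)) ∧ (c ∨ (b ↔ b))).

Initial set: {(b ∧ ((((b → (((b ∨ c) ∧ c) → c)) → ¬a) ∧ (b ∧ c)) ∧ (c ∨ (b ↔ b))))}.
(b ∧ ((((b → (((b ∨ c) ∧ c) → c)) → ¬a) ∧ (b ∧ c)) ∧ (c ∨ (b ↔ b)))): α-rule — add b, ((((b → (((b ∨ c) ∧ c) → c)) → ¬a) ∧ (b ∧ c)) ∧ (c ∨ (b ↔ b))).
((((b → (((b ∨ c) ∧ c) → c)) → ¬a) ∧ (b ∧ c)) ∧ (c ∨ (b ↔ b))): α-rule — add (((b → (((b ∨ c) ∧ c) → c)) → ¬a) ∧ (b ∧ c)), (c ∨ (b ↔ b)).
(((b → (((b ∨ c) ∧ c) → c)) → ¬a) ∧ (b ∧ c)): α-rule — add ((b → (((b ∨ c) ∧ c) → c)) → ¬a), (b ∧ c).
(b ∧ c): α-rule — add b, c.
(c ∨ (b ↔ b)): β-rule — branch into c  //  (b ↔ b).
  branch 1 (add c):
    ((b → (((b ∨ c) ∧ c) → c)) → ¬a): β-rule — branch into ¬(b → (((b ∨ c) ∧ c) → c))  //  ¬a.
      branch 1.1 (add ¬(b → (((b ∨ c) ∧ c) → c))):
        ¬(b → (((b ∨ c) ∧ c) → c)): α-rule — add b, ¬(((b ∨ c) ∧ c) → c).
        ¬(((b ∨ c) ∧ c) → c): α-rule — add ((b ∨ c) ∧ c), ¬c.
        × closes — contains both c and ¬c.
      branch 1.2 (add ¬a):
        ○ open, literals {a=F, b=T, c=T}.
  branch 2 (add (b ↔ b)):
    ((b → (((b ∨ c) ∧ c) → c)) → ¬a): β-rule — branch into ¬(b → (((b ∨ c) ∧ c) → c))  //  ¬a.
      branch 2.1 (add ¬(b → (((b ∨ c) ∧ c) → c))):
        ¬(b → (((b ∨ c) ∧ c) → c)): α-rule — add b, ¬(((b ∨ c) ∧ c) → c).
        ¬(((b ∨ c) ∧ c) → c): α-rule — add ((b ∨ c) ∧ c), ¬c.
        × closes — contains both c and ¬c.
      branch 2.2 (add ¬a):
        (b ↔ b): β-rule — branch into b, b  //  ¬b, ¬b.
          branch 2.2.1 (add b, b):
            ○ open, literals {a=F, b=T, c=T}.
          branch 2.2.2 (add ¬b, ¬b):
            × closes — contains both b and ¬b.
3 branches closed, 2 open.
Each open branch fixes some atoms; the unmentioned ones are free. Counting distinct full assignments: branch {a=F, b=T, c=T} (none free) contributes 1 new; branch {a=F, b=T, c=T} (none free) contributes 0 new. Total: 1.

1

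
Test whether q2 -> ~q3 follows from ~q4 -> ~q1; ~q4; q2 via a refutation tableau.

No

Initial set: {(~q4 -> ~q1); ~q4; q2; ~(q2 -> ~q3)}.
~(q2 -> ~q3): α-rule — add q2, ~~q3.
(~q4 -> ~q1): β-rule — branch into ~~q4  //  ~q1.
  branch 1 (add ~~q4):
    × closes — contains both q4 and ~q4.
  branch 2 (add ~q1):
    ○ open, literals {q1=0, q2=1, q3=1, q4=0}.
1 branch closed, 1 open.
An open branch gives a countermodel: q1=0, q2=1, q3=1, q4=0 (unmentioned atoms arbitrary); the premises hold there but the conclusion fails.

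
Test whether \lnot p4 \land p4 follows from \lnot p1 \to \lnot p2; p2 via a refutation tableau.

Initial set: {T (\lnot p1 \to \lnot p2); T p2; F (\lnot p4 \land p4)}.
T (\lnot p1 \to \lnot p2): β-rule — branch into F \lnot p1  //  T \lnot p2.
  branch 1 (add F \lnot p1):
    F (\lnot p4 \land p4): β-rule — branch into F \lnot p4  //  F p4.
      branch 1.1 (add F \lnot p4):
        ○ open, literals {p1=1, p2=1, p4=1}.
      branch 1.2 (add F p4):
        ○ open, literals {p1=1, p2=1, p4=0}.
  branch 2 (add T \lnot p2):
    × closes — contains both p2 and \lnot p2.
1 branch closed, 2 open.
An open branch gives a countermodel: p1=1, p2=1, p4=1 (unmentioned atoms arbitrary); the premises hold there but the conclusion fails.

No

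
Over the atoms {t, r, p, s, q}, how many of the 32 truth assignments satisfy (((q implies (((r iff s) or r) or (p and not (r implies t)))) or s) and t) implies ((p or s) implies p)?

28

Initial set: {((((q implies (((r iff s) or r) or (p and not (r implies t)))) or s) and t) implies ((p or s) implies p))}.
((((q implies (((r iff s) or r) or (p and not (r implies t)))) or s) and t) implies ((p or s) implies p)): β-rule — branch into not (((q implies (((r iff s) or r) or (p and not (r implies t)))) or s) and t)  //  ((p or s) implies p).
  branch 1 (add not (((q implies (((r iff s) or r) or (p and not (r implies t)))) or s) and t)):
    not (((q implies (((r iff s) or r) or (p and not (r implies t)))) or s) and t): β-rule — branch into not ((q implies (((r iff s) or r) or (p and not (r implies t)))) or s)  //  not t.
      branch 1.1 (add not ((q implies (((r iff s) or r) or (p and not (r implies t)))) or s)):
        not ((q implies (((r iff s) or r) or (p and not (r implies t)))) or s): α-rule — add not (q implies (((r iff s) or r) or (p and not (r implies t)))), not s.
        not (q implies (((r iff s) or r) or (p and not (r implies t)))): α-rule — add q, not (((r iff s) or r) or (p and not (r implies t))).
        not (((r iff s) or r) or (p and not (r implies t))): α-rule — add not ((r iff s) or r), not (p and not (r implies t)).
        not ((r iff s) or r): α-rule — add not (r iff s), not r.
        not (p and not (r implies t)): β-rule — branch into not p  //  not not (r implies t).
          branch 1.1.1 (add not p):
            not (r iff s): β-rule — branch into r, not s  //  not r, s.
              branch 1.1.1.1 (add r, not s):
                × closes — contains both r and not r.
              branch 1.1.1.2 (add not r, s):
                × closes — contains both s and not s.
          branch 1.1.2 (add not not (r implies t)):
            not (r iff s): β-rule — branch into r, not s  //  not r, s.
              branch 1.1.2.1 (add r, not s):
                × closes — contains both r and not r.
              branch 1.1.2.2 (add not r, s):
                × closes — contains both s and not s.
      branch 1.2 (add not t):
        ○ open, literals {t=0}.
  branch 2 (add ((p or s) implies p)):
    ((p or s) implies p): β-rule — branch into not (p or s)  //  p.
      branch 2.1 (add not (p or s)):
        not (p or s): α-rule — add not p, not s.
        ○ open, literals {p=0, s=0}.
      branch 2.2 (add p):
        ○ open, literals {p=1}.
4 branches closed, 3 open.
Each open branch fixes some atoms; the unmentioned ones are free. Counting distinct full assignments: branch {t=0} (r, p, s, q) contributes 16 new; branch {p=0, s=0} (t, r, q) contributes 4 new; branch {p=1} (t, r, s, q) contributes 8 new. Total: 28.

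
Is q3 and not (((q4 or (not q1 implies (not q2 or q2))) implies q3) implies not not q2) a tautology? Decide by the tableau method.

Assume the negation and expand:
Initial set: {not (q3 and not (((q4 or (not q1 implies (not q2 or q2))) implies q3) implies not not q2))}.
not (q3 and not (((q4 or (not q1 implies (not q2 or q2))) implies q3) implies not not q2)): β-rule — branch into not q3  //  not not (((q4 or (not q1 implies (not q2 or q2))) implies q3) implies not not q2).
  branch 1 (add not q3):
    ○ open, literals {q3=0}.
  branch 2 (add not not (((q4 or (not q1 implies (not q2 or q2))) implies q3) implies not not q2)):
    not not (((q4 or (not q1 implies (not q2 or q2))) implies q3) implies not not q2): β-rule — branch into not ((q4 or (not q1 implies (not q2 or q2))) implies q3)  //  not not q2.
      branch 2.1 (add not ((q4 or (not q1 implies (not q2 or q2))) implies q3)):
        not ((q4 or (not q1 implies (not q2 or q2))) implies q3): α-rule — add (q4 or (not q1 implies (not q2 or q2))), not q3.
        (q4 or (not q1 implies (not q2 or q2))): β-rule — branch into q4  //  (not q1 implies (not q2 or q2)).
          branch 2.1.1 (add q4):
            ○ open, literals {q3=0, q4=1}.
          branch 2.1.2 (add (not q1 implies (not q2 or q2))):
            (not q1 implies (not q2 or q2)): β-rule — branch into not not q1  //  (not q2 or q2).
              branch 2.1.2.1 (add not not q1):
                ○ open, literals {q1=1, q3=0}.
              branch 2.1.2.2 (add (not q2 or q2)):
                (not q2 or q2): β-rule — branch into not q2  //  q2.
                  branch 2.1.2.2.1 (add not q2):
                    ○ open, literals {q2=0, q3=0}.
                  branch 2.1.2.2.2 (add q2):
                    ○ open, literals {q2=1, q3=0}.
      branch 2.2 (add not not q2):
        not not q2: drop double negation, giving q2.
        ○ open, literals {q2=1}.
0 branches closed, 6 open.
An open branch gives a countermodel: q3=0 (unmentioned atoms arbitrary); under it the original formula is false.

Not valid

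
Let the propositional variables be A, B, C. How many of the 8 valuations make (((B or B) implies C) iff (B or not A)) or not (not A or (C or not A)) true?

Initial set: {T ((((B or B) implies C) iff (B or not A)) or not (not A or (C or not A)))}.
T ((((B or B) implies C) iff (B or not A)) or not (not A or (C or not A))): β-rule — branch into T (((B or B) implies C) iff (B or not A))  //  T not (not A or (C or not A)).
  branch 1 (add T (((B or B) implies C) iff (B or not A))):
    T (((B or B) implies C) iff (B or not A)): β-rule — branch into T ((B or B) implies C), T (B or not A)  //  F ((B or B) implies C), F (B or not A).
      branch 1.1 (add T ((B or B) implies C), T (B or not A)):
        T ((B or B) implies C): β-rule — branch into F (B or B)  //  T C.
          branch 1.1.1 (add F (B or B)):
            F (B or B): α-rule — add F B, F B.
            T (B or not A): β-rule — branch into T B  //  T not A.
              branch 1.1.1.1 (add T B):
                × closes — contains both B and not B.
              branch 1.1.1.2 (add T not A):
                ○ open, literals {A=false, B=false}.
          branch 1.1.2 (add T C):
            T (B or not A): β-rule — branch into T B  //  T not A.
              branch 1.1.2.1 (add T B):
                ○ open, literals {B=true, C=true}.
              branch 1.1.2.2 (add T not A):
                ○ open, literals {A=false, C=true}.
      branch 1.2 (add F ((B or B) implies C), F (B or not A)):
        F ((B or B) implies C): α-rule — add T (B or B), F C.
        F (B or not A): α-rule — add F B, F not A.
        T (B or B): β-rule — branch into T B  //  T B.
          branch 1.2.1 (add T B):
            × closes — contains both B and not B.
          branch 1.2.2 (add T B):
            × closes — contains both B and not B.
  branch 2 (add T not (not A or (C or not A))):
    T not (not A or (C or not A)): α-rule — add F not A, F (C or not A).
    F (C or not A): α-rule — add F C, F not A.
    ○ open, literals {A=true, C=false}.
3 branches closed, 4 open.
Each open branch fixes some atoms; the unmentioned ones are free. Counting distinct full assignments: branch {A=false, B=false} (C) contributes 2 new; branch {B=true, C=true} (A) contributes 2 new; branch {A=false, C=true} (B) contributes 0 new; branch {A=true, C=false} (B) contributes 2 new. Total: 6.

6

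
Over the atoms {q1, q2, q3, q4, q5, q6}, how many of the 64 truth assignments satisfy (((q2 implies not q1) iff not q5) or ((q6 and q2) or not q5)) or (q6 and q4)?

Initial set: {((((q2 implies not q1) iff not q5) or ((q6 and q2) or not q5)) or (q6 and q4))}.
((((q2 implies not q1) iff not q5) or ((q6 and q2) or not q5)) or (q6 and q4)): β-rule — branch into (((q2 implies not q1) iff not q5) or ((q6 and q2) or not q5))  //  (q6 and q4).
  branch 1 (add (((q2 implies not q1) iff not q5) or ((q6 and q2) or not q5))):
    (((q2 implies not q1) iff not q5) or ((q6 and q2) or not q5)): β-rule — branch into ((q2 implies not q1) iff not q5)  //  ((q6 and q2) or not q5).
      branch 1.1 (add ((q2 implies not q1) iff not q5)):
        ((q2 implies not q1) iff not q5): β-rule — branch into (q2 implies not q1), not q5  //  not (q2 implies not q1), not not q5.
          branch 1.1.1 (add (q2 implies not q1), not q5):
            (q2 implies not q1): β-rule — branch into not q2  //  not q1.
              branch 1.1.1.1 (add not q2):
                ○ open, literals {q2=false, q5=false}.
              branch 1.1.1.2 (add not q1):
                ○ open, literals {q1=false, q5=false}.
          branch 1.1.2 (add not (q2 implies not q1), not not q5):
            not (q2 implies not q1): α-rule — add q2, not not q1.
            ○ open, literals {q1=true, q2=true, q5=true}.
      branch 1.2 (add ((q6 and q2) or not q5)):
        ((q6 and q2) or not q5): β-rule — branch into (q6 and q2)  //  not q5.
          branch 1.2.1 (add (q6 and q2)):
            (q6 and q2): α-rule — add q6, q2.
            ○ open, literals {q2=true, q6=true}.
          branch 1.2.2 (add not q5):
            ○ open, literals {q5=false}.
  branch 2 (add (q6 and q4)):
    (q6 and q4): α-rule — add q6, q4.
    ○ open, literals {q4=true, q6=true}.
0 branches closed, 6 open.
Each open branch fixes some atoms; the unmentioned ones are free. Counting distinct full assignments: branch {q2=false, q5=false} (q1, q3, q4, q6) contributes 16 new; branch {q1=false, q5=false} (q2, q3, q4, q6) contributes 8 new; branch {q1=true, q2=true, q5=true} (q3, q4, q6) contributes 8 new; branch {q2=true, q6=true} (q1, q3, q4, q5) contributes 8 new; branch {q5=false} (q1, q2, q3, q4, q6) contributes 4 new; branch {q4=true, q6=true} (q1, q2, q3, q5) contributes 4 new. Total: 48.

48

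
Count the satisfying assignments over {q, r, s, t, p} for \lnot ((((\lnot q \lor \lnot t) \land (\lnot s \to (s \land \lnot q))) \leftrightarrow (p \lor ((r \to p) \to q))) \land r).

Initial set: {\lnot ((((\lnot q \lor \lnot t) \land (\lnot s \to (s \land \lnot q))) \leftrightarrow (p \lor ((r \to p) \to q))) \land r)}.
\lnot ((((\lnot q \lor \lnot t) \land (\lnot s \to (s \land \lnot q))) \leftrightarrow (p \lor ((r \to p) \to q))) \land r): β-rule — branch into \lnot (((\lnot q \lor \lnot t) \land (\lnot s \to (s \land \lnot q))) \leftrightarrow (p \lor ((r \to p) \to q)))  //  \lnot r.
  branch 1 (add \lnot (((\lnot q \lor \lnot t) \land (\lnot s \to (s \land \lnot q))) \leftrightarrow (p \lor ((r \to p) \to q)))):
    \lnot (((\lnot q \lor \lnot t) \land (\lnot s \to (s \land \lnot q))) \leftrightarrow (p \lor ((r \to p) \to q))): β-rule — branch into ((\lnot q \lor \lnot t) \land (\lnot s \to (s \land \lnot q))), \lnot (p \lor ((r \to p) \to q))  //  \lnot ((\lnot q \lor \lnot t) \land (\lnot s \to (s \land \lnot q))), (p \lor ((r \to p) \to q)).
      branch 1.1 (add ((\lnot q \lor \lnot t) \land (\lnot s \to (s \land \lnot q))), \lnot (p \lor ((r \to p) \to q))):
        ((\lnot q \lor \lnot t) \land (\lnot s \to (s \land \lnot q))): α-rule — add (\lnot q \lor \lnot t), (\lnot s \to (s \land \lnot q)).
        \lnot (p \lor ((r \to p) \to q)): α-rule — add \lnot p, \lnot ((r \to p) \to q).
        \lnot ((r \to p) \to q): α-rule — add (r \to p), \lnot q.
        (\lnot q \lor \lnot t): β-rule — branch into \lnot q  //  \lnot t.
          branch 1.1.1 (add \lnot q):
            (\lnot s \to (s \land \lnot q)): β-rule — branch into \lnot \lnot s  //  (s \land \lnot q).
              branch 1.1.1.1 (add \lnot \lnot s):
                (r \to p): β-rule — branch into \lnot r  //  p.
                  branch 1.1.1.1.1 (add \lnot r):
                    ○ open, literals {p=false, q=false, r=false, s=true}.
                  branch 1.1.1.1.2 (add p):
                    × closes — contains both p and \lnot p.
              branch 1.1.1.2 (add (s \land \lnot q)):
                (s \land \lnot q): α-rule — add s, \lnot q.
                (r \to p): β-rule — branch into \lnot r  //  p.
                  branch 1.1.1.2.1 (add \lnot r):
                    ○ open, literals {p=false, q=false, r=false, s=true}.
                  branch 1.1.1.2.2 (add p):
                    × closes — contains both p and \lnot p.
          branch 1.1.2 (add \lnot t):
            (\lnot s \to (s \land \lnot q)): β-rule — branch into \lnot \lnot s  //  (s \land \lnot q).
              branch 1.1.2.1 (add \lnot \lnot s):
                (r \to p): β-rule — branch into \lnot r  //  p.
                  branch 1.1.2.1.1 (add \lnot r):
                    ○ open, literals {p=false, q=false, r=false, s=true, t=false}.
                  branch 1.1.2.1.2 (add p):
                    × closes — contains both p and \lnot p.
              branch 1.1.2.2 (add (s \land \lnot q)):
                (s \land \lnot q): α-rule — add s, \lnot q.
                (r \to p): β-rule — branch into \lnot r  //  p.
                  branch 1.1.2.2.1 (add \lnot r):
                    ○ open, literals {p=false, q=false, r=false, s=true, t=false}.
                  branch 1.1.2.2.2 (add p):
                    × closes — contains both p and \lnot p.
      branch 1.2 (add \lnot ((\lnot q \lor \lnot t) \land (\lnot s \to (s \land \lnot q))), (p \lor ((r \to p) \to q))):
        \lnot ((\lnot q \lor \lnot t) \land (\lnot s \to (s \land \lnot q))): β-rule — branch into \lnot (\lnot q \lor \lnot t)  //  \lnot (\lnot s \to (s \land \lnot q)).
          branch 1.2.1 (add \lnot (\lnot q \lor \lnot t)):
            \lnot (\lnot q \lor \lnot t): α-rule — add \lnot \lnot q, \lnot \lnot t.
            (p \lor ((r \to p) \to q)): β-rule — branch into p  //  ((r \to p) \to q).
              branch 1.2.1.1 (add p):
                ○ open, literals {p=true, q=true, t=true}.
              branch 1.2.1.2 (add ((r \to p) \to q)):
                ((r \to p) \to q): β-rule — branch into \lnot (r \to p)  //  q.
                  branch 1.2.1.2.1 (add \lnot (r \to p)):
                    \lnot (r \to p): α-rule — add r, \lnot p.
                    ○ open, literals {p=false, q=true, r=true, t=true}.
                  branch 1.2.1.2.2 (add q):
                    ○ open, literals {q=true, t=true}.
          branch 1.2.2 (add \lnot (\lnot s \to (s \land \lnot q))):
            \lnot (\lnot s \to (s \land \lnot q)): α-rule — add \lnot s, \lnot (s \land \lnot q).
            (p \lor ((r \to p) \to q)): β-rule — branch into p  //  ((r \to p) \to q).
              branch 1.2.2.1 (add p):
                \lnot (s \land \lnot q): β-rule — branch into \lnot s  //  \lnot \lnot q.
                  branch 1.2.2.1.1 (add \lnot s):
                    ○ open, literals {p=true, s=false}.
                  branch 1.2.2.1.2 (add \lnot \lnot q):
                    ○ open, literals {p=true, q=true, s=false}.
              branch 1.2.2.2 (add ((r \to p) \to q)):
                \lnot (s \land \lnot q): β-rule — branch into \lnot s  //  \lnot \lnot q.
                  branch 1.2.2.2.1 (add \lnot s):
                    ((r \to p) \to q): β-rule — branch into \lnot (r \to p)  //  q.
                      branch 1.2.2.2.1.1 (add \lnot (r \to p)):
                        \lnot (r \to p): α-rule — add r, \lnot p.
                        ○ open, literals {p=false, r=true, s=false}.
                      branch 1.2.2.2.1.2 (add q):
                        ○ open, literals {q=true, s=false}.
                  branch 1.2.2.2.2 (add \lnot \lnot q):
                    ((r \to p) \to q): β-rule — branch into \lnot (r \to p)  //  q.
                      branch 1.2.2.2.2.1 (add \lnot (r \to p)):
                        \lnot (r \to p): α-rule — add r, \lnot p.
                        ○ open, literals {p=false, q=true, r=true, s=false}.
                      branch 1.2.2.2.2.2 (add q):
                        ○ open, literals {q=true, s=false}.
  branch 2 (add \lnot r):
    ○ open, literals {r=false}.
4 branches closed, 14 open.
Each open branch fixes some atoms; the unmentioned ones are free. Counting distinct full assignments: branch {p=false, q=false, r=false, s=true} (t) contributes 2 new; branch {p=false, q=false, r=false, s=true} (t) contributes 0 new; branch {p=false, q=false, r=false, s=true, t=false} (none free) contributes 0 new; branch {p=false, q=false, r=false, s=true, t=false} (none free) contributes 0 new; branch {p=true, q=true, t=true} (r, s) contributes 4 new; branch {p=false, q=true, r=true, t=true} (s) contributes 2 new; branch {q=true, t=true} (r, s, p) contributes 2 new; branch {p=true, s=false} (q, r, t) contributes 6 new; branch {p=true, q=true, s=false} (r, t) contributes 0 new; branch {p=false, r=true, s=false} (q, t) contributes 3 new; branch {q=true, s=false} (r, t, p) contributes 1 new; branch {p=false, q=true, r=true, s=false} (t) contributes 0 new; branch {q=true, s=false} (r, t, p) contributes 0 new; branch {r=false} (q, s, t, p) contributes 6 new. Total: 26.

26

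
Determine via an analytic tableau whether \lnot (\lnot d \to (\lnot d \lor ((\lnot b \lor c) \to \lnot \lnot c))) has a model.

Unsatisfiable

Initial set: {T \lnot (\lnot d \to (\lnot d \lor ((\lnot b \lor c) \to \lnot \lnot c)))}.
T \lnot (\lnot d \to (\lnot d \lor ((\lnot b \lor c) \to \lnot \lnot c))): α-rule — add T \lnot d, F (\lnot d \lor ((\lnot b \lor c) \to \lnot \lnot c)).
F (\lnot d \lor ((\lnot b \lor c) \to \lnot \lnot c)): α-rule — add F \lnot d, F ((\lnot b \lor c) \to \lnot \lnot c).
× closes — contains both d and \lnot d.
All 1 branch closes.
Every branch closed; the formula is unsatisfiable.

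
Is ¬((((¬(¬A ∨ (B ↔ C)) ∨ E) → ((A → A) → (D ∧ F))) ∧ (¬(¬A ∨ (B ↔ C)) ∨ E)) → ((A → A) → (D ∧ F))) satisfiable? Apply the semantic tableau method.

Initial set: {¬((((¬(¬A ∨ (B ↔ C)) ∨ E) → ((A → A) → (D ∧ F))) ∧ (¬(¬A ∨ (B ↔ C)) ∨ E)) → ((A → A) → (D ∧ F)))}.
¬((((¬(¬A ∨ (B ↔ C)) ∨ E) → ((A → A) → (D ∧ F))) ∧ (¬(¬A ∨ (B ↔ C)) ∨ E)) → ((A → A) → (D ∧ F))): α-rule — add (((¬(¬A ∨ (B ↔ C)) ∨ E) → ((A → A) → (D ∧ F))) ∧ (¬(¬A ∨ (B ↔ C)) ∨ E)), ¬((A → A) → (D ∧ F)).
(((¬(¬A ∨ (B ↔ C)) ∨ E) → ((A → A) → (D ∧ F))) ∧ (¬(¬A ∨ (B ↔ C)) ∨ E)): α-rule — add ((¬(¬A ∨ (B ↔ C)) ∨ E) → ((A → A) → (D ∧ F))), (¬(¬A ∨ (B ↔ C)) ∨ E).
¬((A → A) → (D ∧ F)): α-rule — add (A → A), ¬(D ∧ F).
((¬(¬A ∨ (B ↔ C)) ∨ E) → ((A → A) → (D ∧ F))): β-rule — branch into ¬(¬(¬A ∨ (B ↔ C)) ∨ E)  //  ((A → A) → (D ∧ F)).
  branch 1 (add ¬(¬(¬A ∨ (B ↔ C)) ∨ E)):
    ¬(¬(¬A ∨ (B ↔ C)) ∨ E): α-rule — add ¬¬(¬A ∨ (B ↔ C)), ¬E.
    (¬(¬A ∨ (B ↔ C)) ∨ E): β-rule — branch into ¬(¬A ∨ (B ↔ C))  //  E.
      branch 1.1 (add ¬(¬A ∨ (B ↔ C))):
        ¬(¬A ∨ (B ↔ C)): α-rule — add ¬¬A, ¬(B ↔ C).
        (A → A): β-rule — branch into ¬A  //  A.
          branch 1.1.1 (add ¬A):
            × closes — contains both A and ¬A.
          branch 1.1.2 (add A):
            ¬(D ∧ F): β-rule — branch into ¬D  //  ¬F.
              branch 1.1.2.1 (add ¬D):
                ¬¬(¬A ∨ (B ↔ C)): β-rule — branch into ¬A  //  (B ↔ C).
                  branch 1.1.2.1.1 (add ¬A):
                    × closes — contains both A and ¬A.
                  branch 1.1.2.1.2 (add (B ↔ C)):
                    ¬(B ↔ C): β-rule — branch into B, ¬C  //  ¬B, C.
                      branch 1.1.2.1.2.1 (add B, ¬C):
                        (B ↔ C): β-rule — branch into B, C  //  ¬B, ¬C.
                          branch 1.1.2.1.2.1.1 (add B, C):
                            × closes — contains both C and ¬C.
                          branch 1.1.2.1.2.1.2 (add ¬B, ¬C):
                            × closes — contains both B and ¬B.
                      branch 1.1.2.1.2.2 (add ¬B, C):
                        (B ↔ C): β-rule — branch into B, C  //  ¬B, ¬C.
                          branch 1.1.2.1.2.2.1 (add B, C):
                            × closes — contains both B and ¬B.
                          branch 1.1.2.1.2.2.2 (add ¬B, ¬C):
                            × closes — contains both C and ¬C.
              branch 1.1.2.2 (add ¬F):
                ¬¬(¬A ∨ (B ↔ C)): β-rule — branch into ¬A  //  (B ↔ C).
                  branch 1.1.2.2.1 (add ¬A):
                    × closes — contains both A and ¬A.
                  branch 1.1.2.2.2 (add (B ↔ C)):
                    ¬(B ↔ C): β-rule — branch into B, ¬C  //  ¬B, C.
                      branch 1.1.2.2.2.1 (add B, ¬C):
                        (B ↔ C): β-rule — branch into B, C  //  ¬B, ¬C.
                          branch 1.1.2.2.2.1.1 (add B, C):
                            × closes — contains both C and ¬C.
                          branch 1.1.2.2.2.1.2 (add ¬B, ¬C):
                            × closes — contains both B and ¬B.
                      branch 1.1.2.2.2.2 (add ¬B, C):
                        (B ↔ C): β-rule — branch into B, C  //  ¬B, ¬C.
                          branch 1.1.2.2.2.2.1 (add B, C):
                            × closes — contains both B and ¬B.
                          branch 1.1.2.2.2.2.2 (add ¬B, ¬C):
                            × closes — contains both C and ¬C.
      branch 1.2 (add E):
        × closes — contains both E and ¬E.
  branch 2 (add ((A → A) → (D ∧ F))):
    (¬(¬A ∨ (B ↔ C)) ∨ E): β-rule — branch into ¬(¬A ∨ (B ↔ C))  //  E.
      branch 2.1 (add ¬(¬A ∨ (B ↔ C))):
        ¬(¬A ∨ (B ↔ C)): α-rule — add ¬¬A, ¬(B ↔ C).
        (A → A): β-rule — branch into ¬A  //  A.
          branch 2.1.1 (add ¬A):
            × closes — contains both A and ¬A.
          branch 2.1.2 (add A):
            ¬(D ∧ F): β-rule — branch into ¬D  //  ¬F.
              branch 2.1.2.1 (add ¬D):
                ((A → A) → (D ∧ F)): β-rule — branch into ¬(A → A)  //  (D ∧ F).
                  branch 2.1.2.1.1 (add ¬(A → A)):
                    ¬(A → A): α-rule — add A, ¬A.
                    × closes — contains both A and ¬A.
                  branch 2.1.2.1.2 (add (D ∧ F)):
                    (D ∧ F): α-rule — add D, F.
                    × closes — contains both D and ¬D.
              branch 2.1.2.2 (add ¬F):
                ((A → A) → (D ∧ F)): β-rule — branch into ¬(A → A)  //  (D ∧ F).
                  branch 2.1.2.2.1 (add ¬(A → A)):
                    ¬(A → A): α-rule — add A, ¬A.
                    × closes — contains both A and ¬A.
                  branch 2.1.2.2.2 (add (D ∧ F)):
                    (D ∧ F): α-rule — add D, F.
                    × closes — contains both F and ¬F.
      branch 2.2 (add E):
        (A → A): β-rule — branch into ¬A  //  A.
          branch 2.2.1 (add ¬A):
            ¬(D ∧ F): β-rule — branch into ¬D  //  ¬F.
              branch 2.2.1.1 (add ¬D):
                ((A → A) → (D ∧ F)): β-rule — branch into ¬(A → A)  //  (D ∧ F).
                  branch 2.2.1.1.1 (add ¬(A → A)):
                    ¬(A → A): α-rule — add A, ¬A.
                    × closes — contains both A and ¬A.
                  branch 2.2.1.1.2 (add (D ∧ F)):
                    (D ∧ F): α-rule — add D, F.
                    × closes — contains both D and ¬D.
              branch 2.2.1.2 (add ¬F):
                ((A → A) → (D ∧ F)): β-rule — branch into ¬(A → A)  //  (D ∧ F).
                  branch 2.2.1.2.1 (add ¬(A → A)):
                    ¬(A → A): α-rule — add A, ¬A.
                    × closes — contains both A and ¬A.
                  branch 2.2.1.2.2 (add (D ∧ F)):
                    (D ∧ F): α-rule — add D, F.
                    × closes — contains both F and ¬F.
          branch 2.2.2 (add A):
            ¬(D ∧ F): β-rule — branch into ¬D  //  ¬F.
              branch 2.2.2.1 (add ¬D):
                ((A → A) → (D ∧ F)): β-rule — branch into ¬(A → A)  //  (D ∧ F).
                  branch 2.2.2.1.1 (add ¬(A → A)):
                    ¬(A → A): α-rule — add A, ¬A.
                    × closes — contains both A and ¬A.
                  branch 2.2.2.1.2 (add (D ∧ F)):
                    (D ∧ F): α-rule — add D, F.
                    × closes — contains both D and ¬D.
              branch 2.2.2.2 (add ¬F):
                ((A → A) → (D ∧ F)): β-rule — branch into ¬(A → A)  //  (D ∧ F).
                  branch 2.2.2.2.1 (add ¬(A → A)):
                    ¬(A → A): α-rule — add A, ¬A.
                    × closes — contains both A and ¬A.
                  branch 2.2.2.2.2 (add (D ∧ F)):
                    (D ∧ F): α-rule — add D, F.
                    × closes — contains both F and ¬F.
All 25 branches close.
Every branch closed; the formula is unsatisfiable.

Unsatisfiable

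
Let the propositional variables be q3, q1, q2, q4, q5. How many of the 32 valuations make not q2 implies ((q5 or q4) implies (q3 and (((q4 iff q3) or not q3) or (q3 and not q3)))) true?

Initial set: {(not q2 implies ((q5 or q4) implies (q3 and (((q4 iff q3) or not q3) or (q3 and not q3)))))}.
(not q2 implies ((q5 or q4) implies (q3 and (((q4 iff q3) or not q3) or (q3 and not q3))))): β-rule — branch into not not q2  //  ((q5 or q4) implies (q3 and (((q4 iff q3) or not q3) or (q3 and not q3)))).
  branch 1 (add not not q2):
    ○ open, literals {q2=1}.
  branch 2 (add ((q5 or q4) implies (q3 and (((q4 iff q3) or not q3) or (q3 and not q3))))):
    ((q5 or q4) implies (q3 and (((q4 iff q3) or not q3) or (q3 and not q3)))): β-rule — branch into not (q5 or q4)  //  (q3 and (((q4 iff q3) or not q3) or (q3 and not q3))).
      branch 2.1 (add not (q5 or q4)):
        not (q5 or q4): α-rule — add not q5, not q4.
        ○ open, literals {q4=0, q5=0}.
      branch 2.2 (add (q3 and (((q4 iff q3) or not q3) or (q3 and not q3)))):
        (q3 and (((q4 iff q3) or not q3) or (q3 and not q3))): α-rule — add q3, (((q4 iff q3) or not q3) or (q3 and not q3)).
        (((q4 iff q3) or not q3) or (q3 and not q3)): β-rule — branch into ((q4 iff q3) or not q3)  //  (q3 and not q3).
          branch 2.2.1 (add ((q4 iff q3) or not q3)):
            ((q4 iff q3) or not q3): β-rule — branch into (q4 iff q3)  //  not q3.
              branch 2.2.1.1 (add (q4 iff q3)):
                (q4 iff q3): β-rule — branch into q4, q3  //  not q4, not q3.
                  branch 2.2.1.1.1 (add q4, q3):
                    ○ open, literals {q3=1, q4=1}.
                  branch 2.2.1.1.2 (add not q4, not q3):
                    × closes — contains both q3 and not q3.
              branch 2.2.1.2 (add not q3):
                × closes — contains both q3 and not q3.
          branch 2.2.2 (add (q3 and not q3)):
            (q3 and not q3): α-rule — add q3, not q3.
            × closes — contains both q3 and not q3.
3 branches closed, 3 open.
Each open branch fixes some atoms; the unmentioned ones are free. Counting distinct full assignments: branch {q2=1} (q3, q1, q4, q5) contributes 16 new; branch {q4=0, q5=0} (q3, q1, q2) contributes 4 new; branch {q3=1, q4=1} (q1, q2, q5) contributes 4 new. Total: 24.

24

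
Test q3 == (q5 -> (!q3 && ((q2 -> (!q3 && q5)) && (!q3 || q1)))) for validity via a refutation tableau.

Not valid

Assume the negation and expand:
Initial set: {!(q3 == (q5 -> (!q3 && ((q2 -> (!q3 && q5)) && (!q3 || q1)))))}.
!(q3 == (q5 -> (!q3 && ((q2 -> (!q3 && q5)) && (!q3 || q1))))): β-rule — branch into q3, !(q5 -> (!q3 && ((q2 -> (!q3 && q5)) && (!q3 || q1))))  //  !q3, (q5 -> (!q3 && ((q2 -> (!q3 && q5)) && (!q3 || q1)))).
  branch 1 (add q3, !(q5 -> (!q3 && ((q2 -> (!q3 && q5)) && (!q3 || q1))))):
    !(q5 -> (!q3 && ((q2 -> (!q3 && q5)) && (!q3 || q1)))): α-rule — add q5, !(!q3 && ((q2 -> (!q3 && q5)) && (!q3 || q1))).
    !(!q3 && ((q2 -> (!q3 && q5)) && (!q3 || q1))): β-rule — branch into !!q3  //  !((q2 -> (!q3 && q5)) && (!q3 || q1)).
      branch 1.1 (add !!q3):
        ○ open, literals {q3=1, q5=1}.
      branch 1.2 (add !((q2 -> (!q3 && q5)) && (!q3 || q1))):
        !((q2 -> (!q3 && q5)) && (!q3 || q1)): β-rule — branch into !(q2 -> (!q3 && q5))  //  !(!q3 || q1).
          branch 1.2.1 (add !(q2 -> (!q3 && q5))):
            !(q2 -> (!q3 && q5)): α-rule — add q2, !(!q3 && q5).
            !(!q3 && q5): β-rule — branch into !!q3  //  !q5.
              branch 1.2.1.1 (add !!q3):
                ○ open, literals {q2=1, q3=1, q5=1}.
              branch 1.2.1.2 (add !q5):
                × closes — contains both q5 and !q5.
          branch 1.2.2 (add !(!q3 || q1)):
            !(!q3 || q1): α-rule — add !!q3, !q1.
            ○ open, literals {q1=0, q3=1, q5=1}.
  branch 2 (add !q3, (q5 -> (!q3 && ((q2 -> (!q3 && q5)) && (!q3 || q1))))):
    (q5 -> (!q3 && ((q2 -> (!q3 && q5)) && (!q3 || q1)))): β-rule — branch into !q5  //  (!q3 && ((q2 -> (!q3 && q5)) && (!q3 || q1))).
      branch 2.1 (add !q5):
        ○ open, literals {q3=0, q5=0}.
      branch 2.2 (add (!q3 && ((q2 -> (!q3 && q5)) && (!q3 || q1)))):
        (!q3 && ((q2 -> (!q3 && q5)) && (!q3 || q1))): α-rule — add !q3, ((q2 -> (!q3 && q5)) && (!q3 || q1)).
        ((q2 -> (!q3 && q5)) && (!q3 || q1)): α-rule — add (q2 -> (!q3 && q5)), (!q3 || q1).
        (q2 -> (!q3 && q5)): β-rule — branch into !q2  //  (!q3 && q5).
          branch 2.2.1 (add !q2):
            (!q3 || q1): β-rule — branch into !q3  //  q1.
              branch 2.2.1.1 (add !q3):
                ○ open, literals {q2=0, q3=0}.
              branch 2.2.1.2 (add q1):
                ○ open, literals {q1=1, q2=0, q3=0}.
          branch 2.2.2 (add (!q3 && q5)):
            (!q3 && q5): α-rule — add !q3, q5.
            (!q3 || q1): β-rule — branch into !q3  //  q1.
              branch 2.2.2.1 (add !q3):
                ○ open, literals {q3=0, q5=1}.
              branch 2.2.2.2 (add q1):
                ○ open, literals {q1=1, q3=0, q5=1}.
1 branch closed, 8 open.
An open branch gives a countermodel: q3=1, q5=1 (unmentioned atoms arbitrary); under it the original formula is false.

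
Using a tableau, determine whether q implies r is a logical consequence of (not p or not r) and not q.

Initial set: {((not p or not r) and not q); not (q implies r)}.
((not p or not r) and not q): α-rule — add (not p or not r), not q.
not (q implies r): α-rule — add q, not r.
× closes — contains both q and not q.
All 1 branch closes.
Every branch closed, so the premises entail the conclusion.

Yes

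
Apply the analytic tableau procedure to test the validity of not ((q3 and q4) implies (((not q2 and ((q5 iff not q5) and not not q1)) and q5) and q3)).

Assume the negation and expand:
Initial set: {not not ((q3 and q4) implies (((not q2 and ((q5 iff not q5) and not not q1)) and q5) and q3))}.
not not ((q3 and q4) implies (((not q2 and ((q5 iff not q5) and not not q1)) and q5) and q3)): β-rule — branch into not (q3 and q4)  //  (((not q2 and ((q5 iff not q5) and not not q1)) and q5) and q3).
  branch 1 (add not (q3 and q4)):
    not (q3 and q4): β-rule — branch into not q3  //  not q4.
      branch 1.1 (add not q3):
        ○ open, literals {q3=false}.
      branch 1.2 (add not q4):
        ○ open, literals {q4=false}.
  branch 2 (add (((not q2 and ((q5 iff not q5) and not not q1)) and q5) and q3)):
    (((not q2 and ((q5 iff not q5) and not not q1)) and q5) and q3): α-rule — add ((not q2 and ((q5 iff not q5) and not not q1)) and q5), q3.
    ((not q2 and ((q5 iff not q5) and not not q1)) and q5): α-rule — add (not q2 and ((q5 iff not q5) and not not q1)), q5.
    (not q2 and ((q5 iff not q5) and not not q1)): α-rule — add not q2, ((q5 iff not q5) and not not q1).
    ((q5 iff not q5) and not not q1): α-rule — add (q5 iff not q5), not not q1.
    not not q1: drop double negation, giving q1.
    (q5 iff not q5): β-rule — branch into q5, not q5  //  not q5, not not q5.
      branch 2.1 (add q5, not q5):
        × closes — contains both q5 and not q5.
      branch 2.2 (add not q5, not not q5):
        × closes — contains both q5 and not q5.
2 branches closed, 2 open.
An open branch gives a countermodel: q3=false (unmentioned atoms arbitrary); under it the original formula is false.

Not valid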